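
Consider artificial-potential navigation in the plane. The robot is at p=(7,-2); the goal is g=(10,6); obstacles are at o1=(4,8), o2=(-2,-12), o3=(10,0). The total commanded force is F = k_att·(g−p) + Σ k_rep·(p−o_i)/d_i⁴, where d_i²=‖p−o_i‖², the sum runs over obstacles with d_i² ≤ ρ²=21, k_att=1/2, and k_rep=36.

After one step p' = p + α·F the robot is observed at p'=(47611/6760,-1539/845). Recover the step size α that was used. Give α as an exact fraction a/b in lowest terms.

α = 1/20

F_att = 1/2·(g−p) = 1/2·(3,8) = (1.5000,4.0000)
o1: d²=109 > ρ²=21 → inactive
o2: d²=181 > ρ²=21 → inactive
o3: d²=13 ≤ ρ²=21; F_rep = 36·(-3,-2)/13² = (-0.6391,-0.4260)
F = F_att + ΣF_rep = (0.8609,3.5740)
Δp = p'−p = (0.0430,0.1787); α = Δx/Fx = (291/6760) / (291/338) = 1/20
check: Δy/Fy = (151/845) / (604/169) = 1/20 ✓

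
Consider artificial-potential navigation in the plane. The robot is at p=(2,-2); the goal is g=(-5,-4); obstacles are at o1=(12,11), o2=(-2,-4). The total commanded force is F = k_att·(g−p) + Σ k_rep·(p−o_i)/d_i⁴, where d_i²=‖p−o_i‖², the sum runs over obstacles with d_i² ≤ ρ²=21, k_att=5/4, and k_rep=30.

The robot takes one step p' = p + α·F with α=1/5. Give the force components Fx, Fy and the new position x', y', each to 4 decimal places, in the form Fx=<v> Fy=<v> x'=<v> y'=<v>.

Fx=-8.4500 Fy=-2.3500 x'=0.3100 y'=-2.4700

F_att = 5/4·(g−p) = 5/4·(-7,-2) = (-8.7500,-2.5000)
o1: d²=269 > ρ²=21 → inactive
o2: d²=20 ≤ ρ²=21; F_rep = 30·(4,2)/20² = (0.3000,0.1500)
F = F_att + ΣF_rep = (-8.4500,-2.3500)
p' = p + 1/5·F = (0.3100,-2.4700)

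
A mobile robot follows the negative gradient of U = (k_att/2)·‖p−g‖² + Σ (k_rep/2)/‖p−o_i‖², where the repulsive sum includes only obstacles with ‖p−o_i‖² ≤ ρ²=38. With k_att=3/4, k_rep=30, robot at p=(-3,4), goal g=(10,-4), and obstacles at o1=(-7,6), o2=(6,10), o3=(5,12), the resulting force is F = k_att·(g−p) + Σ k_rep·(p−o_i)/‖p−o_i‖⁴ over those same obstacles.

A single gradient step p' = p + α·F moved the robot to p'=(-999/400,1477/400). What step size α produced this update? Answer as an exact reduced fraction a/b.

α = 1/20

F_att = 3/4·(g−p) = 3/4·(13,-8) = (9.7500,-6.0000)
o1: d²=20 ≤ ρ²=38; F_rep = 30·(4,-2)/20² = (0.3000,-0.1500)
o2: d²=117 > ρ²=38 → inactive
o3: d²=128 > ρ²=38 → inactive
F = F_att + ΣF_rep = (10.0500,-6.1500)
Δp = p'−p = (0.5025,-0.3075); α = Δx/Fx = (201/400) / (201/20) = 1/20
check: Δy/Fy = (-123/400) / (-123/20) = 1/20 ✓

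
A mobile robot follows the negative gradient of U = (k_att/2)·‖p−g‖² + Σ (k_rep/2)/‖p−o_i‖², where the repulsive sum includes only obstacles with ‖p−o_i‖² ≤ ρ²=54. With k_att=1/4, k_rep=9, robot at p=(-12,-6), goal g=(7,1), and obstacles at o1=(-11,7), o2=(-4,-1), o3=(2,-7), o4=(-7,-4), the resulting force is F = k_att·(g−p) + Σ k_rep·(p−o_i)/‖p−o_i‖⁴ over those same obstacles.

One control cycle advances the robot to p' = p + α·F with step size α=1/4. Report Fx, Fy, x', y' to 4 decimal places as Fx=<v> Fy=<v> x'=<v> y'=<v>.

F_att = 1/4·(g−p) = 1/4·(19,7) = (4.7500,1.7500)
o1: d²=170 > ρ²=54 → inactive
o2: d²=89 > ρ²=54 → inactive
o3: d²=197 > ρ²=54 → inactive
o4: d²=29 ≤ ρ²=54; F_rep = 9·(-5,-2)/29² = (-0.0535,-0.0214)
F = F_att + ΣF_rep = (4.6965,1.7286)
p' = p + 1/4·F = (-10.8259,-5.5679)

Fx=4.6965 Fy=1.7286 x'=-10.8259 y'=-5.5679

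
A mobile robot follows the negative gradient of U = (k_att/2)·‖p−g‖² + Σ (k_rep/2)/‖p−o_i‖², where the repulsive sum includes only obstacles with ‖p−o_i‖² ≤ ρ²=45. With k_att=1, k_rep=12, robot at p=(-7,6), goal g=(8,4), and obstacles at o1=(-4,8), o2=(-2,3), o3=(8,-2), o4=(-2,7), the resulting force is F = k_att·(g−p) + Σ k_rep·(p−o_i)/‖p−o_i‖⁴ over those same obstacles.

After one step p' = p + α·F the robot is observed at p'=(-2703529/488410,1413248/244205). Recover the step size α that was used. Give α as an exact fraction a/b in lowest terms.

F_att = 1·(g−p) = 1·(15,-2) = (15.0000,-2.0000)
o1: d²=13 ≤ ρ²=45; F_rep = 12·(-3,-2)/13² = (-0.2130,-0.1420)
o2: d²=34 ≤ ρ²=45; F_rep = 12·(-5,3)/34² = (-0.0519,0.0311)
o3: d²=289 > ρ²=45 → inactive
o4: d²=26 ≤ ρ²=45; F_rep = 12·(-5,-1)/26² = (-0.0888,-0.0178)
F = F_att + ΣF_rep = (14.6463,-2.1286)
Δp = p'−p = (1.4646,-0.2129); α = Δx/Fx = (715341/488410) / (715341/48841) = 1/10
check: Δy/Fy = (-51982/244205) / (-103964/48841) = 1/10 ✓

α = 1/10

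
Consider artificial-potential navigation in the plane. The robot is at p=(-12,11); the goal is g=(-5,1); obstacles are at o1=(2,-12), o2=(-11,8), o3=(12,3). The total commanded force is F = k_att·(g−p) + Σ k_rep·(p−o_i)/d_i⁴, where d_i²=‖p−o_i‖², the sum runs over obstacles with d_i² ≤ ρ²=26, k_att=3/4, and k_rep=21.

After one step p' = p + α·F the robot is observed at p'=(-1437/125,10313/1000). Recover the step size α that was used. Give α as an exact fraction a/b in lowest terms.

α = 1/10

F_att = 3/4·(g−p) = 3/4·(7,-10) = (5.2500,-7.5000)
o1: d²=725 > ρ²=26 → inactive
o2: d²=10 ≤ ρ²=26; F_rep = 21·(-1,3)/10² = (-0.2100,0.6300)
o3: d²=640 > ρ²=26 → inactive
F = F_att + ΣF_rep = (5.0400,-6.8700)
Δp = p'−p = (0.5040,-0.6870); α = Δx/Fx = (63/125) / (126/25) = 1/10
check: Δy/Fy = (-687/1000) / (-687/100) = 1/10 ✓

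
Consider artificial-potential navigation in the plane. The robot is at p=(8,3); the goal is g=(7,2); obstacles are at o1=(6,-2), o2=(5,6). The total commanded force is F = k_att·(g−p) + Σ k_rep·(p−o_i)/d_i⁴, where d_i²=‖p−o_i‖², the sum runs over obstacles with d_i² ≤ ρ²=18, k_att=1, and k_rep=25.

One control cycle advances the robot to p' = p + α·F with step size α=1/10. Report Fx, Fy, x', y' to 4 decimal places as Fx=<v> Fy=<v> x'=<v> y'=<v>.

F_att = 1·(g−p) = 1·(-1,-1) = (-1.0000,-1.0000)
o1: d²=29 > ρ²=18 → inactive
o2: d²=18 ≤ ρ²=18; F_rep = 25·(3,-3)/18² = (0.2315,-0.2315)
F = F_att + ΣF_rep = (-0.7685,-1.2315)
p' = p + 1/10·F = (7.9231,2.8769)

Fx=-0.7685 Fy=-1.2315 x'=7.9231 y'=2.8769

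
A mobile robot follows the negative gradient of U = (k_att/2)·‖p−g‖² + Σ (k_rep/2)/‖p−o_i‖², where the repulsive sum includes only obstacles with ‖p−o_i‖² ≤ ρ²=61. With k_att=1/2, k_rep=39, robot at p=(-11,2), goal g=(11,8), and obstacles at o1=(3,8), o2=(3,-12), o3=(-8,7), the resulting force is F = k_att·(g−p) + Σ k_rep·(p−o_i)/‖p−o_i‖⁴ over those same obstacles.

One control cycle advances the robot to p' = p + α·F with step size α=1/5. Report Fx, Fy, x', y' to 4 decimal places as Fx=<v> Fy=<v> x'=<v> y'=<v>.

F_att = 1/2·(g−p) = 1/2·(22,6) = (11.0000,3.0000)
o1: d²=232 > ρ²=61 → inactive
o2: d²=392 > ρ²=61 → inactive
o3: d²=34 ≤ ρ²=61; F_rep = 39·(-3,-5)/34² = (-0.1012,-0.1687)
F = F_att + ΣF_rep = (10.8988,2.8313)
p' = p + 1/5·F = (-8.8202,2.5663)

Fx=10.8988 Fy=2.8313 x'=-8.8202 y'=2.5663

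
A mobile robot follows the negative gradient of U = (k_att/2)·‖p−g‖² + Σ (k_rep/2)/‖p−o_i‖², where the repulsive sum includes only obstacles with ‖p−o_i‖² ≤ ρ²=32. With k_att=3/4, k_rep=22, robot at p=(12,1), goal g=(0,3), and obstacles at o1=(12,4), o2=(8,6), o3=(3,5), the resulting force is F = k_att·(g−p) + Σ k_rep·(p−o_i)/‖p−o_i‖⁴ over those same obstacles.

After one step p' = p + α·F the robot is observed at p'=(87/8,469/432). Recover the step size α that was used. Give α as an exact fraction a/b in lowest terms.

F_att = 3/4·(g−p) = 3/4·(-12,2) = (-9.0000,1.5000)
o1: d²=9 ≤ ρ²=32; F_rep = 22·(0,-3)/9² = (0.0000,-0.8148)
o2: d²=41 > ρ²=32 → inactive
o3: d²=97 > ρ²=32 → inactive
F = F_att + ΣF_rep = (-9.0000,0.6852)
Δp = p'−p = (-1.1250,0.0856); α = Δx/Fx = (-9/8) / (-9) = 1/8
check: Δy/Fy = (37/432) / (37/54) = 1/8 ✓

α = 1/8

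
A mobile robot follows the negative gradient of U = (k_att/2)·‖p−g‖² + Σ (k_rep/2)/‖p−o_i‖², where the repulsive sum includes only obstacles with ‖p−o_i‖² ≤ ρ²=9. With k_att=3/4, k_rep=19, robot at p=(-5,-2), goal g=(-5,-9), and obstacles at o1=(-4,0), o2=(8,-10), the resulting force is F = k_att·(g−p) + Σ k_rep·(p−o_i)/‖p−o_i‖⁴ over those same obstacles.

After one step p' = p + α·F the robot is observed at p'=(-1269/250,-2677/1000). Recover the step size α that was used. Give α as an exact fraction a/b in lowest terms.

F_att = 3/4·(g−p) = 3/4·(0,-7) = (0.0000,-5.2500)
o1: d²=5 ≤ ρ²=9; F_rep = 19·(-1,-2)/5² = (-0.7600,-1.5200)
o2: d²=233 > ρ²=9 → inactive
F = F_att + ΣF_rep = (-0.7600,-6.7700)
Δp = p'−p = (-0.0760,-0.6770); α = Δx/Fx = (-19/250) / (-19/25) = 1/10
check: Δy/Fy = (-677/1000) / (-677/100) = 1/10 ✓

α = 1/10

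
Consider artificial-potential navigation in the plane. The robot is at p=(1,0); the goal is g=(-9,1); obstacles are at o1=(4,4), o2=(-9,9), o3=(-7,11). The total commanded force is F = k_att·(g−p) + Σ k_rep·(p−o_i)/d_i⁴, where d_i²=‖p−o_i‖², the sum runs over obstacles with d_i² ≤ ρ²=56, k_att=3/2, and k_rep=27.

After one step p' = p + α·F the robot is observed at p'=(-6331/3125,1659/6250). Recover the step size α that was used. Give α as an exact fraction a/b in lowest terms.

α = 1/5

F_att = 3/2·(g−p) = 3/2·(-10,1) = (-15.0000,1.5000)
o1: d²=25 ≤ ρ²=56; F_rep = 27·(-3,-4)/25² = (-0.1296,-0.1728)
o2: d²=181 > ρ²=56 → inactive
o3: d²=185 > ρ²=56 → inactive
F = F_att + ΣF_rep = (-15.1296,1.3272)
Δp = p'−p = (-3.0259,0.2654); α = Δx/Fx = (-9456/3125) / (-9456/625) = 1/5
check: Δy/Fy = (1659/6250) / (1659/1250) = 1/5 ✓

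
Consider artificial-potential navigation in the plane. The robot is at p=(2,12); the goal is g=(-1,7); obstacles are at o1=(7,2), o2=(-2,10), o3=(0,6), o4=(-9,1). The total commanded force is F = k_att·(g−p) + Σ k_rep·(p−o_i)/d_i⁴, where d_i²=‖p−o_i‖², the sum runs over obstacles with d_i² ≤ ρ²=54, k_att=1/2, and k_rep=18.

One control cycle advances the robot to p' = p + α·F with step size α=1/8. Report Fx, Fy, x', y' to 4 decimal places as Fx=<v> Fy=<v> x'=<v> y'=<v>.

Fx=-1.2975 Fy=-2.3425 x'=1.8378 y'=11.7072

F_att = 1/2·(g−p) = 1/2·(-3,-5) = (-1.5000,-2.5000)
o1: d²=125 > ρ²=54 → inactive
o2: d²=20 ≤ ρ²=54; F_rep = 18·(4,2)/20² = (0.1800,0.0900)
o3: d²=40 ≤ ρ²=54; F_rep = 18·(2,6)/40² = (0.0225,0.0675)
o4: d²=242 > ρ²=54 → inactive
F = F_att + ΣF_rep = (-1.2975,-2.3425)
p' = p + 1/8·F = (1.8378,11.7072)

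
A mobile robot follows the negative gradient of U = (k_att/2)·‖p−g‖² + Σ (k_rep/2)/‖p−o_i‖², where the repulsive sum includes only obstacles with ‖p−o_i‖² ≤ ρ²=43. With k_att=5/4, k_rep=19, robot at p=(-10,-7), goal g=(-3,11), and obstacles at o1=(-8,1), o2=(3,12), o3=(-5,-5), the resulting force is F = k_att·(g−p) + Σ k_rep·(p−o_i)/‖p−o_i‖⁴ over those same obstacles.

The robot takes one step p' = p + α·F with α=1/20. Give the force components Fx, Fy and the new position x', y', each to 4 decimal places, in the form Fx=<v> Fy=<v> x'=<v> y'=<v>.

F_att = 5/4·(g−p) = 5/4·(7,18) = (8.7500,22.5000)
o1: d²=68 > ρ²=43 → inactive
o2: d²=530 > ρ²=43 → inactive
o3: d²=29 ≤ ρ²=43; F_rep = 19·(-5,-2)/29² = (-0.1130,-0.0452)
F = F_att + ΣF_rep = (8.6370,22.4548)
p' = p + 1/20·F = (-9.5681,-5.8773)

Fx=8.6370 Fy=22.4548 x'=-9.5681 y'=-5.8773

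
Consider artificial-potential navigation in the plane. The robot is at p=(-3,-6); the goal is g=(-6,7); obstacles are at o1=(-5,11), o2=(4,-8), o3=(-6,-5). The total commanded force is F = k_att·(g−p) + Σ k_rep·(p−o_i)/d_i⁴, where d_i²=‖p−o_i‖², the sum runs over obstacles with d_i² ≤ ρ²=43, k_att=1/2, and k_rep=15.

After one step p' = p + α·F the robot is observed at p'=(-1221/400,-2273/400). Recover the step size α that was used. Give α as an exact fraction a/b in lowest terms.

α = 1/20

F_att = 1/2·(g−p) = 1/2·(-3,13) = (-1.5000,6.5000)
o1: d²=293 > ρ²=43 → inactive
o2: d²=53 > ρ²=43 → inactive
o3: d²=10 ≤ ρ²=43; F_rep = 15·(3,-1)/10² = (0.4500,-0.1500)
F = F_att + ΣF_rep = (-1.0500,6.3500)
Δp = p'−p = (-0.0525,0.3175); α = Δx/Fx = (-21/400) / (-21/20) = 1/20
check: Δy/Fy = (127/400) / (127/20) = 1/20 ✓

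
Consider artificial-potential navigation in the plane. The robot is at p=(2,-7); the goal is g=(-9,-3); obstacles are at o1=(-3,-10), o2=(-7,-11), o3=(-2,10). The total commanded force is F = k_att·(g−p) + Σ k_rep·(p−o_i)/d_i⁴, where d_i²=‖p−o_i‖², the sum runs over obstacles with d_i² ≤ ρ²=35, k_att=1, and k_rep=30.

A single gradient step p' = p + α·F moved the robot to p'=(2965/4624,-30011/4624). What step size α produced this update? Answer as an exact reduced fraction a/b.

α = 1/8

F_att = 1·(g−p) = 1·(-11,4) = (-11.0000,4.0000)
o1: d²=34 ≤ ρ²=35; F_rep = 30·(5,3)/34² = (0.1298,0.0779)
o2: d²=97 > ρ²=35 → inactive
o3: d²=305 > ρ²=35 → inactive
F = F_att + ΣF_rep = (-10.8702,4.0779)
Δp = p'−p = (-1.3588,0.5097); α = Δx/Fx = (-6283/4624) / (-6283/578) = 1/8
check: Δy/Fy = (2357/4624) / (2357/578) = 1/8 ✓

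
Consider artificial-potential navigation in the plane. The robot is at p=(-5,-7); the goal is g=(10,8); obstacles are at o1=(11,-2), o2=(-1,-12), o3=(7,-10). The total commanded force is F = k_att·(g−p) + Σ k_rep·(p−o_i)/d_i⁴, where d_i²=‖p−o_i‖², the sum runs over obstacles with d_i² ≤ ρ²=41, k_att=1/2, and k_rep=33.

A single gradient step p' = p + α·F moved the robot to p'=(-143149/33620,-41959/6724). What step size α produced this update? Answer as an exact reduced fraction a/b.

F_att = 1/2·(g−p) = 1/2·(15,15) = (7.5000,7.5000)
o1: d²=281 > ρ²=41 → inactive
o2: d²=41 ≤ ρ²=41; F_rep = 33·(-4,5)/41² = (-0.0785,0.0982)
o3: d²=153 > ρ²=41 → inactive
F = F_att + ΣF_rep = (7.4215,7.5982)
Δp = p'−p = (0.7421,0.7598); α = Δx/Fx = (24951/33620) / (24951/3362) = 1/10
check: Δy/Fy = (5109/6724) / (25545/3362) = 1/10 ✓

α = 1/10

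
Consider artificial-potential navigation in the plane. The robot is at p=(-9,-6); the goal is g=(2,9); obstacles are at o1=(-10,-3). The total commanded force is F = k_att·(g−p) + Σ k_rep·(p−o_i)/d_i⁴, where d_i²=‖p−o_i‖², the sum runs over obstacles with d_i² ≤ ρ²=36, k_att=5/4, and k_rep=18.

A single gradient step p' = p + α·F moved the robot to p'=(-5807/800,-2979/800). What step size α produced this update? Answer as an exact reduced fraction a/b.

F_att = 5/4·(g−p) = 5/4·(11,15) = (13.7500,18.7500)
o1: d²=10 ≤ ρ²=36; F_rep = 18·(1,-3)/10² = (0.1800,-0.5400)
F = F_att + ΣF_rep = (13.9300,18.2100)
Δp = p'−p = (1.7412,2.2763); α = Δx/Fx = (1393/800) / (1393/100) = 1/8
check: Δy/Fy = (1821/800) / (1821/100) = 1/8 ✓

α = 1/8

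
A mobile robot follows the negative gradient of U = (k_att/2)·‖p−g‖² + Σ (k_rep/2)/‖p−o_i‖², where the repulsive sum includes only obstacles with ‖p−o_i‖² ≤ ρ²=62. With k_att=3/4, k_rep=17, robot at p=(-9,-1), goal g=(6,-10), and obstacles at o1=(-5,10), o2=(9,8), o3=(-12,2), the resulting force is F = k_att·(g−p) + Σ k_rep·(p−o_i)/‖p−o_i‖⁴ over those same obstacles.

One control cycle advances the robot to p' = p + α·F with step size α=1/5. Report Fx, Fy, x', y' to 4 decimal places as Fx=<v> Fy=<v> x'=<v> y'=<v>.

Fx=11.4074 Fy=-6.9074 x'=-6.7185 y'=-2.3815

F_att = 3/4·(g−p) = 3/4·(15,-9) = (11.2500,-6.7500)
o1: d²=137 > ρ²=62 → inactive
o2: d²=405 > ρ²=62 → inactive
o3: d²=18 ≤ ρ²=62; F_rep = 17·(3,-3)/18² = (0.1574,-0.1574)
F = F_att + ΣF_rep = (11.4074,-6.9074)
p' = p + 1/5·F = (-6.7185,-2.3815)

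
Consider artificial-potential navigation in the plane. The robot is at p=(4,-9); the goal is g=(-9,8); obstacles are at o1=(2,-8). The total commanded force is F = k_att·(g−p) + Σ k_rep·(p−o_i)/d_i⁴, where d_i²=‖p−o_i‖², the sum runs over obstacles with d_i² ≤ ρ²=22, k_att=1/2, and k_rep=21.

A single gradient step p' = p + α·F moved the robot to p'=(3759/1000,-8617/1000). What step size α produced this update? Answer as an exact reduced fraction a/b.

α = 1/20

F_att = 1/2·(g−p) = 1/2·(-13,17) = (-6.5000,8.5000)
o1: d²=5 ≤ ρ²=22; F_rep = 21·(2,-1)/5² = (1.6800,-0.8400)
F = F_att + ΣF_rep = (-4.8200,7.6600)
Δp = p'−p = (-0.2410,0.3830); α = Δx/Fx = (-241/1000) / (-241/50) = 1/20
check: Δy/Fy = (383/1000) / (383/50) = 1/20 ✓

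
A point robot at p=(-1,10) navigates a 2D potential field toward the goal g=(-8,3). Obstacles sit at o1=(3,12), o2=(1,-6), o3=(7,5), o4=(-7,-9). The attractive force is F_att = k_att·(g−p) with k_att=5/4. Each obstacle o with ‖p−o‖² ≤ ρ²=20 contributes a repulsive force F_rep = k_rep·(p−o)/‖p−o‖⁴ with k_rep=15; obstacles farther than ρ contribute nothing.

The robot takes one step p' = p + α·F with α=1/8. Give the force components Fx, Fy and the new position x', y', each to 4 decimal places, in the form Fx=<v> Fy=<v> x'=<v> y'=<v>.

F_att = 5/4·(g−p) = 5/4·(-7,-7) = (-8.7500,-8.7500)
o1: d²=20 ≤ ρ²=20; F_rep = 15·(-4,-2)/20² = (-0.1500,-0.0750)
o2: d²=260 > ρ²=20 → inactive
o3: d²=89 > ρ²=20 → inactive
o4: d²=397 > ρ²=20 → inactive
F = F_att + ΣF_rep = (-8.9000,-8.8250)
p' = p + 1/8·F = (-2.1125,8.8969)

Fx=-8.9000 Fy=-8.8250 x'=-2.1125 y'=8.8969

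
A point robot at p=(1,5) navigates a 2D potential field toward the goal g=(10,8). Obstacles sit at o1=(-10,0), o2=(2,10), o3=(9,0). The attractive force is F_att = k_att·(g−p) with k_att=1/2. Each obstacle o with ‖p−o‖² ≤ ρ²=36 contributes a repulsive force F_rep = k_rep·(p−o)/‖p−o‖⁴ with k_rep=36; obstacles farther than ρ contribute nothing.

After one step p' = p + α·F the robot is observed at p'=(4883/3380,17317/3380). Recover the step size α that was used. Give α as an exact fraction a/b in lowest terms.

α = 1/10

F_att = 1/2·(g−p) = 1/2·(9,3) = (4.5000,1.5000)
o1: d²=146 > ρ²=36 → inactive
o2: d²=26 ≤ ρ²=36; F_rep = 36·(-1,-5)/26² = (-0.0533,-0.2663)
o3: d²=89 > ρ²=36 → inactive
F = F_att + ΣF_rep = (4.4467,1.2337)
Δp = p'−p = (0.4447,0.1234); α = Δx/Fx = (1503/3380) / (1503/338) = 1/10
check: Δy/Fy = (417/3380) / (417/338) = 1/10 ✓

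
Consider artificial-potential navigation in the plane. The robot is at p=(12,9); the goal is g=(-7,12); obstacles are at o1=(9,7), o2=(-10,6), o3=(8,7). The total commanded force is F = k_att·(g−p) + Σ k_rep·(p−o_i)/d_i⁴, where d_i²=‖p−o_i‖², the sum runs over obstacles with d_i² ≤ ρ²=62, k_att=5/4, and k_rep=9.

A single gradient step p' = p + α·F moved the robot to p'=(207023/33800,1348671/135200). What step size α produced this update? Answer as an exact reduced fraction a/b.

α = 1/4

F_att = 5/4·(g−p) = 5/4·(-19,3) = (-23.7500,3.7500)
o1: d²=13 ≤ ρ²=62; F_rep = 9·(3,2)/13² = (0.1598,0.1065)
o2: d²=493 > ρ²=62 → inactive
o3: d²=20 ≤ ρ²=62; F_rep = 9·(4,2)/20² = (0.0900,0.0450)
F = F_att + ΣF_rep = (-23.5002,3.9015)
Δp = p'−p = (-5.8751,0.9754); α = Δx/Fx = (-198577/33800) / (-198577/8450) = 1/4
check: Δy/Fy = (131871/135200) / (131871/33800) = 1/4 ✓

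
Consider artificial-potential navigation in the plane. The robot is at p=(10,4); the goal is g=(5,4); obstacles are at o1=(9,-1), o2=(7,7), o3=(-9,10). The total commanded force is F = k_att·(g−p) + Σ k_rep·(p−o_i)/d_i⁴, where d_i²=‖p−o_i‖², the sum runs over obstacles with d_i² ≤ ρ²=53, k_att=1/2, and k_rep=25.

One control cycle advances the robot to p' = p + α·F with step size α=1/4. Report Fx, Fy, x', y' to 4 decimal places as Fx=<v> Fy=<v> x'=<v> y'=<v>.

Fx=-2.2315 Fy=-0.0466 x'=9.4421 y'=3.9884

F_att = 1/2·(g−p) = 1/2·(-5,0) = (-2.5000,0.0000)
o1: d²=26 ≤ ρ²=53; F_rep = 25·(1,5)/26² = (0.0370,0.1849)
o2: d²=18 ≤ ρ²=53; F_rep = 25·(3,-3)/18² = (0.2315,-0.2315)
o3: d²=397 > ρ²=53 → inactive
F = F_att + ΣF_rep = (-2.2315,-0.0466)
p' = p + 1/4·F = (9.4421,3.9884)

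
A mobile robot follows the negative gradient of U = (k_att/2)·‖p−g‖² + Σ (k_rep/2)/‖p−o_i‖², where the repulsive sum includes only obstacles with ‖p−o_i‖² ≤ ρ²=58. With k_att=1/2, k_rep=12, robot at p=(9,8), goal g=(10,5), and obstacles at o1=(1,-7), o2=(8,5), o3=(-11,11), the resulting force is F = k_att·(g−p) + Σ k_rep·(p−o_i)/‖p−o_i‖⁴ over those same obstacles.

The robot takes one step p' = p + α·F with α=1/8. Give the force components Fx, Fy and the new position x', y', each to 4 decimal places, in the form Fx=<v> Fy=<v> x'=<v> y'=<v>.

F_att = 1/2·(g−p) = 1/2·(1,-3) = (0.5000,-1.5000)
o1: d²=289 > ρ²=58 → inactive
o2: d²=10 ≤ ρ²=58; F_rep = 12·(1,3)/10² = (0.1200,0.3600)
o3: d²=409 > ρ²=58 → inactive
F = F_att + ΣF_rep = (0.6200,-1.1400)
p' = p + 1/8·F = (9.0775,7.8575)

Fx=0.6200 Fy=-1.1400 x'=9.0775 y'=7.8575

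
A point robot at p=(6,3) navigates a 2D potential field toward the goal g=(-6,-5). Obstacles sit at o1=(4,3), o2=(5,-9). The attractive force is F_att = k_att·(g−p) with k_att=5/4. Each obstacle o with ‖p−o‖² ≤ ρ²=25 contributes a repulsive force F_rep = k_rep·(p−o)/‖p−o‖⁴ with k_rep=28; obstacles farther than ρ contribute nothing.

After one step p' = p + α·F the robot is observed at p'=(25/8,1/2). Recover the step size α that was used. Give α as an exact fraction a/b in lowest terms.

α = 1/4

F_att = 5/4·(g−p) = 5/4·(-12,-8) = (-15.0000,-10.0000)
o1: d²=4 ≤ ρ²=25; F_rep = 28·(2,0)/4² = (3.5000,0.0000)
o2: d²=145 > ρ²=25 → inactive
F = F_att + ΣF_rep = (-11.5000,-10.0000)
Δp = p'−p = (-2.8750,-2.5000); α = Δx/Fx = (-23/8) / (-23/2) = 1/4
check: Δy/Fy = (-5/2) / (-10) = 1/4 ✓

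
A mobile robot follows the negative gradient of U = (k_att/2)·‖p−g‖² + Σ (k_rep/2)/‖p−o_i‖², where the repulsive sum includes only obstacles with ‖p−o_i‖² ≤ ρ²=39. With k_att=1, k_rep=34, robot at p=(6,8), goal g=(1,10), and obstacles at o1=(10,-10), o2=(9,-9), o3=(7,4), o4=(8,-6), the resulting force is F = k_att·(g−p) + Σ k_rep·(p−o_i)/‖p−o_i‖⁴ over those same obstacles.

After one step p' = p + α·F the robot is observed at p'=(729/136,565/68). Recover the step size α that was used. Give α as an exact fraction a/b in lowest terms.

F_att = 1·(g−p) = 1·(-5,2) = (-5.0000,2.0000)
o1: d²=340 > ρ²=39 → inactive
o2: d²=298 > ρ²=39 → inactive
o3: d²=17 ≤ ρ²=39; F_rep = 34·(-1,4)/17² = (-0.1176,0.4706)
o4: d²=200 > ρ²=39 → inactive
F = F_att + ΣF_rep = (-5.1176,2.4706)
Δp = p'−p = (-0.6397,0.3088); α = Δx/Fx = (-87/136) / (-87/17) = 1/8
check: Δy/Fy = (21/68) / (42/17) = 1/8 ✓

α = 1/8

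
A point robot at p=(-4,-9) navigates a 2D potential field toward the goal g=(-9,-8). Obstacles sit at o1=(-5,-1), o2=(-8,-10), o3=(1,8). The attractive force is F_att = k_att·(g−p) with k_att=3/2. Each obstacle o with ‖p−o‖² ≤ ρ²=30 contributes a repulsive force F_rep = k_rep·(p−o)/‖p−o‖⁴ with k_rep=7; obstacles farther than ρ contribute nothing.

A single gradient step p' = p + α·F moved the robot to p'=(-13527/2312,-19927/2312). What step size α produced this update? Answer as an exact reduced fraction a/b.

α = 1/4

F_att = 3/2·(g−p) = 3/2·(-5,1) = (-7.5000,1.5000)
o1: d²=65 > ρ²=30 → inactive
o2: d²=17 ≤ ρ²=30; F_rep = 7·(4,1)/17² = (0.0969,0.0242)
o3: d²=314 > ρ²=30 → inactive
F = F_att + ΣF_rep = (-7.4031,1.5242)
Δp = p'−p = (-1.8508,0.3811); α = Δx/Fx = (-4279/2312) / (-4279/578) = 1/4
check: Δy/Fy = (881/2312) / (881/578) = 1/4 ✓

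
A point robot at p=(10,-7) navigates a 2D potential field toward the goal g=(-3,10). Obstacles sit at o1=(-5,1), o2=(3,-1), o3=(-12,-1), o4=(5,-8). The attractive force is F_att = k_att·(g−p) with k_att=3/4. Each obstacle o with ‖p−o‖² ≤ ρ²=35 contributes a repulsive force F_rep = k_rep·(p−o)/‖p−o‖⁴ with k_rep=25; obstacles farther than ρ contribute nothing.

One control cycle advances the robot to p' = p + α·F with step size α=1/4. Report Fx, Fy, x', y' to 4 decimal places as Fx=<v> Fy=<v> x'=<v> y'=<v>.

Fx=-9.5651 Fy=12.7870 x'=7.6087 y'=-3.8033

F_att = 3/4·(g−p) = 3/4·(-13,17) = (-9.7500,12.7500)
o1: d²=289 > ρ²=35 → inactive
o2: d²=85 > ρ²=35 → inactive
o3: d²=520 > ρ²=35 → inactive
o4: d²=26 ≤ ρ²=35; F_rep = 25·(5,1)/26² = (0.1849,0.0370)
F = F_att + ΣF_rep = (-9.5651,12.7870)
p' = p + 1/4·F = (7.6087,-3.8033)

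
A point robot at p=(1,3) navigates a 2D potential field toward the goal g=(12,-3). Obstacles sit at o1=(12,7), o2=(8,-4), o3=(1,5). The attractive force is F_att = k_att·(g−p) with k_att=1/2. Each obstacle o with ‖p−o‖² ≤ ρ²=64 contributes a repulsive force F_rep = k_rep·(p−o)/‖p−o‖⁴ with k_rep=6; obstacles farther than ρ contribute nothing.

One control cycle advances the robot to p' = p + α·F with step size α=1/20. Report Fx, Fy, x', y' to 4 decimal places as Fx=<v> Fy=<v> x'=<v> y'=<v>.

Fx=5.5000 Fy=-3.7500 x'=1.2750 y'=2.8125

F_att = 1/2·(g−p) = 1/2·(11,-6) = (5.5000,-3.0000)
o1: d²=137 > ρ²=64 → inactive
o2: d²=98 > ρ²=64 → inactive
o3: d²=4 ≤ ρ²=64; F_rep = 6·(0,-2)/4² = (0.0000,-0.7500)
F = F_att + ΣF_rep = (5.5000,-3.7500)
p' = p + 1/20·F = (1.2750,2.8125)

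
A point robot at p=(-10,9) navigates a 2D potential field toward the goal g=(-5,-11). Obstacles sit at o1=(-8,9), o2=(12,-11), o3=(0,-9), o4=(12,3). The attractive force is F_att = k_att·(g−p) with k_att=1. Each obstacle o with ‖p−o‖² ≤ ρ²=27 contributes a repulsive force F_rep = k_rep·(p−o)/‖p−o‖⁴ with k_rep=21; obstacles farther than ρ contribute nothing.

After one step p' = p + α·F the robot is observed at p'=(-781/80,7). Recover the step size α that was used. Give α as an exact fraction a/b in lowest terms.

F_att = 1·(g−p) = 1·(5,-20) = (5.0000,-20.0000)
o1: d²=4 ≤ ρ²=27; F_rep = 21·(-2,0)/4² = (-2.6250,0.0000)
o2: d²=884 > ρ²=27 → inactive
o3: d²=424 > ρ²=27 → inactive
o4: d²=520 > ρ²=27 → inactive
F = F_att + ΣF_rep = (2.3750,-20.0000)
Δp = p'−p = (0.2375,-2.0000); α = Δx/Fx = (19/80) / (19/8) = 1/10
check: Δy/Fy = (-2) / (-20) = 1/10 ✓

α = 1/10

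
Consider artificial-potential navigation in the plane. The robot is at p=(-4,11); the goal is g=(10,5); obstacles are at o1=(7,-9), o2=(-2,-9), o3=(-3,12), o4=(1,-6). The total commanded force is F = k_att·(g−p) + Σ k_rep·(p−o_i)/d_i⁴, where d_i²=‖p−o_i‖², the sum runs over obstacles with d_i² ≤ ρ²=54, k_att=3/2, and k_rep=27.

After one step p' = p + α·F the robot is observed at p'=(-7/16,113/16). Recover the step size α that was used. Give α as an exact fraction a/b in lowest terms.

α = 1/4

F_att = 3/2·(g−p) = 3/2·(14,-6) = (21.0000,-9.0000)
o1: d²=521 > ρ²=54 → inactive
o2: d²=404 > ρ²=54 → inactive
o3: d²=2 ≤ ρ²=54; F_rep = 27·(-1,-1)/2² = (-6.7500,-6.7500)
o4: d²=314 > ρ²=54 → inactive
F = F_att + ΣF_rep = (14.2500,-15.7500)
Δp = p'−p = (3.5625,-3.9375); α = Δx/Fx = (57/16) / (57/4) = 1/4
check: Δy/Fy = (-63/16) / (-63/4) = 1/4 ✓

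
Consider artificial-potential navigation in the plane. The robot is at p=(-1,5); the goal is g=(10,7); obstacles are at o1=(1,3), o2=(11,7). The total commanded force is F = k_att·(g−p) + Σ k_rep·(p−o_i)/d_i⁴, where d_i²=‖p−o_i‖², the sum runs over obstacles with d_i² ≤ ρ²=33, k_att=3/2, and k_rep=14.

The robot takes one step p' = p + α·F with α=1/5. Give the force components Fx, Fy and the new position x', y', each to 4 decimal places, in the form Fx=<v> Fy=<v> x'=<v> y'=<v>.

F_att = 3/2·(g−p) = 3/2·(11,2) = (16.5000,3.0000)
o1: d²=8 ≤ ρ²=33; F_rep = 14·(-2,2)/8² = (-0.4375,0.4375)
o2: d²=148 > ρ²=33 → inactive
F = F_att + ΣF_rep = (16.0625,3.4375)
p' = p + 1/5·F = (2.2125,5.6875)

Fx=16.0625 Fy=3.4375 x'=2.2125 y'=5.6875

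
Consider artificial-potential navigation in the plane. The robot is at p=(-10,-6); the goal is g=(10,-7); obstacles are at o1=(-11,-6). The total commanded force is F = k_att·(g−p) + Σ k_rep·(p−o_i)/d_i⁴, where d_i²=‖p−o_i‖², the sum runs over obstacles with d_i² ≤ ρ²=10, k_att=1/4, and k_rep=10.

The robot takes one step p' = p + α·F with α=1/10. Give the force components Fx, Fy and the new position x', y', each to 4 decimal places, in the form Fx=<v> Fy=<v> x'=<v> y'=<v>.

Fx=15.0000 Fy=-0.2500 x'=-8.5000 y'=-6.0250

F_att = 1/4·(g−p) = 1/4·(20,-1) = (5.0000,-0.2500)
o1: d²=1 ≤ ρ²=10; F_rep = 10·(1,0)/1² = (10.0000,0.0000)
F = F_att + ΣF_rep = (15.0000,-0.2500)
p' = p + 1/10·F = (-8.5000,-6.0250)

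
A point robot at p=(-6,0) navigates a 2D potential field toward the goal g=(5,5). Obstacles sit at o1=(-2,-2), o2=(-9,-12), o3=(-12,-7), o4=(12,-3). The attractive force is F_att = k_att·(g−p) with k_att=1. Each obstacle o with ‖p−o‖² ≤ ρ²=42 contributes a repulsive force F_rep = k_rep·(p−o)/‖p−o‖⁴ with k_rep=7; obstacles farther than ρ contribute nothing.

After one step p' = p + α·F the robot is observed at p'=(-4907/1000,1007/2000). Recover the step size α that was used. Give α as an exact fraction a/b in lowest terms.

F_att = 1·(g−p) = 1·(11,5) = (11.0000,5.0000)
o1: d²=20 ≤ ρ²=42; F_rep = 7·(-4,2)/20² = (-0.0700,0.0350)
o2: d²=153 > ρ²=42 → inactive
o3: d²=85 > ρ²=42 → inactive
o4: d²=333 > ρ²=42 → inactive
F = F_att + ΣF_rep = (10.9300,5.0350)
Δp = p'−p = (1.0930,0.5035); α = Δx/Fx = (1093/1000) / (1093/100) = 1/10
check: Δy/Fy = (1007/2000) / (1007/200) = 1/10 ✓

α = 1/10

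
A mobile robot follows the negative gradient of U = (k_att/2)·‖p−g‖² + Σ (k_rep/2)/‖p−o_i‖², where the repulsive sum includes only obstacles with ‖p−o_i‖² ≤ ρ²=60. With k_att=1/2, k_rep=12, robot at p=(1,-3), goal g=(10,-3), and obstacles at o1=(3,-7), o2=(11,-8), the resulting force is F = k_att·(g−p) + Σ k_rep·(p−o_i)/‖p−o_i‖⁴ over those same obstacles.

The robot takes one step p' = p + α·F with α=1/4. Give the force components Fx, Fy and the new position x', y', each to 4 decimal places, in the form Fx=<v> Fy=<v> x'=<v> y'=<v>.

Fx=4.4400 Fy=0.1200 x'=2.1100 y'=-2.9700

F_att = 1/2·(g−p) = 1/2·(9,0) = (4.5000,0.0000)
o1: d²=20 ≤ ρ²=60; F_rep = 12·(-2,4)/20² = (-0.0600,0.1200)
o2: d²=125 > ρ²=60 → inactive
F = F_att + ΣF_rep = (4.4400,0.1200)
p' = p + 1/4·F = (2.1100,-2.9700)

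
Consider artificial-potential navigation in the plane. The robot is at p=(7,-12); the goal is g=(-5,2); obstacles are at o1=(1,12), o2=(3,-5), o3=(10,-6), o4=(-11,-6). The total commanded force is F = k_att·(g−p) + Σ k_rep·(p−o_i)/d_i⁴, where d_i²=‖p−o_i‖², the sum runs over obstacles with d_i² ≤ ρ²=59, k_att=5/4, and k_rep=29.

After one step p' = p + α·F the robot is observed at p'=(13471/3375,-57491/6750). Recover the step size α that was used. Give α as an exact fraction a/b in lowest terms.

F_att = 5/4·(g−p) = 5/4·(-12,14) = (-15.0000,17.5000)
o1: d²=612 > ρ²=59 → inactive
o2: d²=65 > ρ²=59 → inactive
o3: d²=45 ≤ ρ²=59; F_rep = 29·(-3,-6)/45² = (-0.0430,-0.0859)
o4: d²=360 > ρ²=59 → inactive
F = F_att + ΣF_rep = (-15.0430,17.4141)
Δp = p'−p = (-3.0086,3.4828); α = Δx/Fx = (-10154/3375) / (-10154/675) = 1/5
check: Δy/Fy = (23509/6750) / (23509/1350) = 1/5 ✓

α = 1/5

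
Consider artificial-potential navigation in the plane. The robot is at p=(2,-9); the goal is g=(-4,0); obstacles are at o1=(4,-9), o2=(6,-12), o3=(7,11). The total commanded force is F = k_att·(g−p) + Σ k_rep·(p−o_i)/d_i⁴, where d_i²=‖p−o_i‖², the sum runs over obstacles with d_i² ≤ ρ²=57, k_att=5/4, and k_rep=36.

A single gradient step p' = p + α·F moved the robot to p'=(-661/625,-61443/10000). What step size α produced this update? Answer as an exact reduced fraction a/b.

F_att = 5/4·(g−p) = 5/4·(-6,9) = (-7.5000,11.2500)
o1: d²=4 ≤ ρ²=57; F_rep = 36·(-2,0)/4² = (-4.5000,0.0000)
o2: d²=25 ≤ ρ²=57; F_rep = 36·(-4,3)/25² = (-0.2304,0.1728)
o3: d²=425 > ρ²=57 → inactive
F = F_att + ΣF_rep = (-12.2304,11.4228)
Δp = p'−p = (-3.0576,2.8557); α = Δx/Fx = (-1911/625) / (-7644/625) = 1/4
check: Δy/Fy = (28557/10000) / (28557/2500) = 1/4 ✓

α = 1/4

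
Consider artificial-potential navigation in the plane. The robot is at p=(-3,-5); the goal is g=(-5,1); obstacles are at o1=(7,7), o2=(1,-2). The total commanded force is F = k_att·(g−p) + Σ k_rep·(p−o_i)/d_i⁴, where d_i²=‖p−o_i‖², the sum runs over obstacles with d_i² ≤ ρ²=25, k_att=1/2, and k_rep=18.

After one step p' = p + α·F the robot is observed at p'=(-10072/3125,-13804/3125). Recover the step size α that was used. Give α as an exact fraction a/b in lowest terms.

F_att = 1/2·(g−p) = 1/2·(-2,6) = (-1.0000,3.0000)
o1: d²=244 > ρ²=25 → inactive
o2: d²=25 ≤ ρ²=25; F_rep = 18·(-4,-3)/25² = (-0.1152,-0.0864)
F = F_att + ΣF_rep = (-1.1152,2.9136)
Δp = p'−p = (-0.2230,0.5827); α = Δx/Fx = (-697/3125) / (-697/625) = 1/5
check: Δy/Fy = (1821/3125) / (1821/625) = 1/5 ✓

α = 1/5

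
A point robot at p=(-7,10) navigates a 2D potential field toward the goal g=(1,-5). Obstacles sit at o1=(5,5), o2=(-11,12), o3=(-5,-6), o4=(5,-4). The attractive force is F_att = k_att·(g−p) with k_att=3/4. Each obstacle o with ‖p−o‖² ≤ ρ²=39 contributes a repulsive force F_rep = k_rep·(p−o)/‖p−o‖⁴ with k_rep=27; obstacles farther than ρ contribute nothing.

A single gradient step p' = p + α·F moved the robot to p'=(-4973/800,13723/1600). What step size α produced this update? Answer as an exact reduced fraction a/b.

F_att = 3/4·(g−p) = 3/4·(8,-15) = (6.0000,-11.2500)
o1: d²=169 > ρ²=39 → inactive
o2: d²=20 ≤ ρ²=39; F_rep = 27·(4,-2)/20² = (0.2700,-0.1350)
o3: d²=260 > ρ²=39 → inactive
o4: d²=340 > ρ²=39 → inactive
F = F_att + ΣF_rep = (6.2700,-11.3850)
Δp = p'−p = (0.7837,-1.4231); α = Δx/Fx = (627/800) / (627/100) = 1/8
check: Δy/Fy = (-2277/1600) / (-2277/200) = 1/8 ✓

α = 1/8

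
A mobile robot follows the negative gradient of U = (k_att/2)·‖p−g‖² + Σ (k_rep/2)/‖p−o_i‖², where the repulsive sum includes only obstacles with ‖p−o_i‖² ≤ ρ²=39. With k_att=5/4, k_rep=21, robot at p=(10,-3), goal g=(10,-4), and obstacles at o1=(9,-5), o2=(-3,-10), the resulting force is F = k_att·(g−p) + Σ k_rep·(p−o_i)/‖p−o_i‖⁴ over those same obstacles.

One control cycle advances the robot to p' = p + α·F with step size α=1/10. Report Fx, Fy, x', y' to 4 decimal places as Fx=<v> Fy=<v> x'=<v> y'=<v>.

Fx=0.8400 Fy=0.4300 x'=10.0840 y'=-2.9570

F_att = 5/4·(g−p) = 5/4·(0,-1) = (0.0000,-1.2500)
o1: d²=5 ≤ ρ²=39; F_rep = 21·(1,2)/5² = (0.8400,1.6800)
o2: d²=218 > ρ²=39 → inactive
F = F_att + ΣF_rep = (0.8400,0.4300)
p' = p + 1/10·F = (10.0840,-2.9570)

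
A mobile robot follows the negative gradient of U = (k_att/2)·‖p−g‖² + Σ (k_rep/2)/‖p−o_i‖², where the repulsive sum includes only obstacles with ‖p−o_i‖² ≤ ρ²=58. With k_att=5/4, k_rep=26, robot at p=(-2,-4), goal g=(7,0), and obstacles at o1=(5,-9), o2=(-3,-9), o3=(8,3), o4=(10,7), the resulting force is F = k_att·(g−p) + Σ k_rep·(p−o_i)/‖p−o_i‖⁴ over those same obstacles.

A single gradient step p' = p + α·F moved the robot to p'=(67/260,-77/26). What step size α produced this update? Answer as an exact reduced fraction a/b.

α = 1/5

F_att = 5/4·(g−p) = 5/4·(9,4) = (11.2500,5.0000)
o1: d²=74 > ρ²=58 → inactive
o2: d²=26 ≤ ρ²=58; F_rep = 26·(1,5)/26² = (0.0385,0.1923)
o3: d²=149 > ρ²=58 → inactive
o4: d²=265 > ρ²=58 → inactive
F = F_att + ΣF_rep = (11.2885,5.1923)
Δp = p'−p = (2.2577,1.0385); α = Δx/Fx = (587/260) / (587/52) = 1/5
check: Δy/Fy = (27/26) / (135/26) = 1/5 ✓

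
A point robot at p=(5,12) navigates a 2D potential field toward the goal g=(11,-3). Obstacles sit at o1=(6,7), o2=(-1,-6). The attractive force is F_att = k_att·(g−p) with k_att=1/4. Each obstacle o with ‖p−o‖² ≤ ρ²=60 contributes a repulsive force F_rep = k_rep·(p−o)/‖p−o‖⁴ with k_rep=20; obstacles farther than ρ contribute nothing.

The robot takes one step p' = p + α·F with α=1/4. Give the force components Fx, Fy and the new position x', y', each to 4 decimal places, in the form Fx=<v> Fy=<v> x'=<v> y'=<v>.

Fx=1.4704 Fy=-3.6021 x'=5.3676 y'=11.0995

F_att = 1/4·(g−p) = 1/4·(6,-15) = (1.5000,-3.7500)
o1: d²=26 ≤ ρ²=60; F_rep = 20·(-1,5)/26² = (-0.0296,0.1479)
o2: d²=360 > ρ²=60 → inactive
F = F_att + ΣF_rep = (1.4704,-3.6021)
p' = p + 1/4·F = (5.3676,11.0995)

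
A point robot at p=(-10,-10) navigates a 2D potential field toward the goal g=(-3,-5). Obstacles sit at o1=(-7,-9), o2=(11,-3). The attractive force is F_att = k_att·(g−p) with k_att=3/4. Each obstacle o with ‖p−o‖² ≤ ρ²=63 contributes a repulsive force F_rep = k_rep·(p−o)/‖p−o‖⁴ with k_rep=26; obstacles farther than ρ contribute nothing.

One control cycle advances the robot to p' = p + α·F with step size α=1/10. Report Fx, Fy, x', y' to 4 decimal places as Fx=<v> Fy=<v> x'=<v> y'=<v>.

F_att = 3/4·(g−p) = 3/4·(7,5) = (5.2500,3.7500)
o1: d²=10 ≤ ρ²=63; F_rep = 26·(-3,-1)/10² = (-0.7800,-0.2600)
o2: d²=490 > ρ²=63 → inactive
F = F_att + ΣF_rep = (4.4700,3.4900)
p' = p + 1/10·F = (-9.5530,-9.6510)

Fx=4.4700 Fy=3.4900 x'=-9.5530 y'=-9.6510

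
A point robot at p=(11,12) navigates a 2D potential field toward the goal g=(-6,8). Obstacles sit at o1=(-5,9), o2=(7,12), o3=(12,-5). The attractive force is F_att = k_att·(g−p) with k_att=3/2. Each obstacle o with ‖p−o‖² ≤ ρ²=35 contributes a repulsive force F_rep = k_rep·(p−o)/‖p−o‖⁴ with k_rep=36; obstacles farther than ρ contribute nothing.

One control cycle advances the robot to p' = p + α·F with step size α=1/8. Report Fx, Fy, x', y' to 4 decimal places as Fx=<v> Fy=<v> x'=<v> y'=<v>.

Fx=-24.9375 Fy=-6.0000 x'=7.8828 y'=11.2500

F_att = 3/2·(g−p) = 3/2·(-17,-4) = (-25.5000,-6.0000)
o1: d²=265 > ρ²=35 → inactive
o2: d²=16 ≤ ρ²=35; F_rep = 36·(4,0)/16² = (0.5625,0.0000)
o3: d²=290 > ρ²=35 → inactive
F = F_att + ΣF_rep = (-24.9375,-6.0000)
p' = p + 1/8·F = (7.8828,11.2500)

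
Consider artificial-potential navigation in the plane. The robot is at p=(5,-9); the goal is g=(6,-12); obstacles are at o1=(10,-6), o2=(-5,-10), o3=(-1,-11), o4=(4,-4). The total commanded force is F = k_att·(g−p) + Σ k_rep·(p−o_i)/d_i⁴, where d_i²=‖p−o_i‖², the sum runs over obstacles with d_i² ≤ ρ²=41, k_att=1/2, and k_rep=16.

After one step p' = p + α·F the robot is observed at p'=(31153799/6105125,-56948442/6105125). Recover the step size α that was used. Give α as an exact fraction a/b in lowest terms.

F_att = 1/2·(g−p) = 1/2·(1,-3) = (0.5000,-1.5000)
o1: d²=34 ≤ ρ²=41; F_rep = 16·(-5,-3)/34² = (-0.0692,-0.0415)
o2: d²=101 > ρ²=41 → inactive
o3: d²=40 ≤ ρ²=41; F_rep = 16·(6,2)/40² = (0.0600,0.0200)
o4: d²=26 ≤ ρ²=41; F_rep = 16·(1,-5)/26² = (0.0237,-0.1183)
F = F_att + ΣF_rep = (0.5145,-1.6399)
Δp = p'−p = (0.1029,-0.3280); α = Δx/Fx = (628174/6105125) / (628174/1221025) = 1/5
check: Δy/Fy = (-2002317/6105125) / (-2002317/1221025) = 1/5 ✓

α = 1/5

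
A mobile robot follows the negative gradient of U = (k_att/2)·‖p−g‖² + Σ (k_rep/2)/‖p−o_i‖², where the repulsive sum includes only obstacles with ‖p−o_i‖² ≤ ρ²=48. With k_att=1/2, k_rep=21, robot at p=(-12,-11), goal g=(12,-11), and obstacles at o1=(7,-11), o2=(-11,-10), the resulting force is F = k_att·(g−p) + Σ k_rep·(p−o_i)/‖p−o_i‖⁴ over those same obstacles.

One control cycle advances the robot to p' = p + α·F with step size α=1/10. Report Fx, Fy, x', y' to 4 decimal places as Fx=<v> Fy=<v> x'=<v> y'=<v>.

F_att = 1/2·(g−p) = 1/2·(24,0) = (12.0000,0.0000)
o1: d²=361 > ρ²=48 → inactive
o2: d²=2 ≤ ρ²=48; F_rep = 21·(-1,-1)/2² = (-5.2500,-5.2500)
F = F_att + ΣF_rep = (6.7500,-5.2500)
p' = p + 1/10·F = (-11.3250,-11.5250)

Fx=6.7500 Fy=-5.2500 x'=-11.3250 y'=-11.5250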